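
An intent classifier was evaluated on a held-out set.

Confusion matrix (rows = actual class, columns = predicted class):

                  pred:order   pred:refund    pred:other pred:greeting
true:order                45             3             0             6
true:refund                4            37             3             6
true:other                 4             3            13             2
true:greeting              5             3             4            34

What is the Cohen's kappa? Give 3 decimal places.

0.656

Observed agreement pₒ = trace/N = 129/172 = 0.7500
Expected agreement pₑ = Σ (rowᵢ·colᵢ)/N² = (54·58 + 50·46 + 22·20 + 46·48)/172² = 0.2731
κ = (pₒ − pₑ)/(1 − pₑ) = (0.7500 − 0.2731)/(1 − 0.2731) = 0.656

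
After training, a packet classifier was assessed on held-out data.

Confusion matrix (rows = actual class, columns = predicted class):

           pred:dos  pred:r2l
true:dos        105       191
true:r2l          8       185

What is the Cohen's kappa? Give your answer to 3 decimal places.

Observed agreement pₒ = trace/N = 290/489 = 0.5930
Expected agreement pₑ = Σ (rowᵢ·colᵢ)/N² = (296·113 + 193·376)/489² = 0.4434
κ = (pₒ − pₑ)/(1 − pₑ) = (0.5930 − 0.4434)/(1 − 0.4434) = 0.269

0.269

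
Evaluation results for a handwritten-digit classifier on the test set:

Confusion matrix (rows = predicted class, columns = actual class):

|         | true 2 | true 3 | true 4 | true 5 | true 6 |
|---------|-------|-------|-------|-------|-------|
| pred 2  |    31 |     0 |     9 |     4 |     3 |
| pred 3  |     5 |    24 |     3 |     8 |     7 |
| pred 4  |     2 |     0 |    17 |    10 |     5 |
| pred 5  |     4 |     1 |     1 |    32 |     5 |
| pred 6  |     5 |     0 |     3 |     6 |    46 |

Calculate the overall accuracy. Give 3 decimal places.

Accuracy = trace / total = (31+24+17+32+46=150) / 231 = 150/231 = 0.649

0.649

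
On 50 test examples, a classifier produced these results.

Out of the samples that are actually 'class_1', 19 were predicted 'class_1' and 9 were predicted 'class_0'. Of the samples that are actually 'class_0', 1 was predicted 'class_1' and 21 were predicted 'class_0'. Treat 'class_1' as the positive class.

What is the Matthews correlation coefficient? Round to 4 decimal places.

0.6415

MCC = (TP·TN − FP·FN) / √((TP+FP)(TP+FN)(TN+FP)(TN+FN))
Numerator = 19·21 − 1·9 = 390
Denominator = √(20·28·22·30) = √369600 = 607.9474
MCC = 390 / 607.9474 = 0.6415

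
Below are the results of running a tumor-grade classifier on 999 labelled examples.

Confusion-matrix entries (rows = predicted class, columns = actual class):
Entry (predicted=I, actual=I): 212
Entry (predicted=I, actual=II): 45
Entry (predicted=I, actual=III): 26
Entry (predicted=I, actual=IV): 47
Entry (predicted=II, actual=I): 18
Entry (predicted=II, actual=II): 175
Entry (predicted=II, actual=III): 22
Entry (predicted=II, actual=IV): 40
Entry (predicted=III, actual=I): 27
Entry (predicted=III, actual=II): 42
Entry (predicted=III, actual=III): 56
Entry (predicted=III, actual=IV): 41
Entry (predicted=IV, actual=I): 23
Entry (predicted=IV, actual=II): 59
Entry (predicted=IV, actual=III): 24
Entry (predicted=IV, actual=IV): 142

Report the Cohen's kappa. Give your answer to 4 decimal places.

0.4377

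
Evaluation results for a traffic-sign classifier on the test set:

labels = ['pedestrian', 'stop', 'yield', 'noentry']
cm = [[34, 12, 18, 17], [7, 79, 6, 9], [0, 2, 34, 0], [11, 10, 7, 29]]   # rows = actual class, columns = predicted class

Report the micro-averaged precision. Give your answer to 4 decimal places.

0.6400

Micro-averaging pools counts across classes: ΣTP=176, ΣFP=99, ΣFN=99.
Micro-precision = TP/(TP+FP) on pooled counts = 0.6400 (equals overall accuracy in single-label multiclass).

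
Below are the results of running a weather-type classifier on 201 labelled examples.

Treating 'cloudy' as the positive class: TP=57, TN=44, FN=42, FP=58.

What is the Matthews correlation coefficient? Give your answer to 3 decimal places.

0.007

MCC = (TP·TN − FP·FN) / √((TP+FP)(TP+FN)(TN+FP)(TN+FN))
Numerator = 57·44 − 58·42 = 72
Denominator = √(115·99·102·86) = √99869220 = 9993.4589
MCC = 72 / 9993.4589 = 0.007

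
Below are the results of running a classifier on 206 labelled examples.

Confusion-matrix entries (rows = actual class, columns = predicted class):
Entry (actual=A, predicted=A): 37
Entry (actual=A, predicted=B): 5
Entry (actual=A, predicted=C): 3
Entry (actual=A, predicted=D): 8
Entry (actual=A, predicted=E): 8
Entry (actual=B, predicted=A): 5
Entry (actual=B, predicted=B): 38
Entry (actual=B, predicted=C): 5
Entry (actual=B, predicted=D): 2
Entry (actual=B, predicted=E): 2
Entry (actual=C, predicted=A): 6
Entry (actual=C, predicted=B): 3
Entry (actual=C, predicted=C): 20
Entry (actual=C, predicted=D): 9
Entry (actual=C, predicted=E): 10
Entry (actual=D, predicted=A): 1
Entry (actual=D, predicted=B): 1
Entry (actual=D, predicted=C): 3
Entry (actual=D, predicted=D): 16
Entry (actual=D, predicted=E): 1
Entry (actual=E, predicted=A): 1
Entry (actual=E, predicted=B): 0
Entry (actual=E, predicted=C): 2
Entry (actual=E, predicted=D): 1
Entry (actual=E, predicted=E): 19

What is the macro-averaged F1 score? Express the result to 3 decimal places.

0.617

Per-class F1 score (2·TP/(2·TP+FP+FN)):
  A: TP=37, FP=5+6+1+1=13, FN=5+3+8+8=24 → 74/111 = 0.6667
  B: TP=38, FP=5+3+1+0=9, FN=5+5+2+2=14 → 76/99 = 0.7677
  C: TP=20, FP=3+5+3+2=13, FN=6+3+9+10=28 → 40/81 = 0.4938
  D: TP=16, FP=8+2+9+1=20, FN=1+1+3+1=6 → 32/58 = 0.5517
  E: TP=19, FP=8+2+10+1=21, FN=1+0+2+1=4 → 38/63 = 0.6032
Macro-F1 score = mean = (0.6667 + 0.7677 + 0.4938 + 0.5517 + 0.6032) / 5 = 0.617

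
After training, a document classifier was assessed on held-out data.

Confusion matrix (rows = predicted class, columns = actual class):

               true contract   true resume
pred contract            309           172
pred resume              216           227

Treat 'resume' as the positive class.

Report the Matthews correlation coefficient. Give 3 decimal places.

0.156

MCC = (TP·TN − FP·FN) / √((TP+FP)(TP+FN)(TN+FP)(TN+FN))
Numerator = 227·309 − 216·172 = 32991
Denominator = √(443·399·525·481) = √44635561425 = 211271.2982
MCC = 32991 / 211271.2982 = 0.156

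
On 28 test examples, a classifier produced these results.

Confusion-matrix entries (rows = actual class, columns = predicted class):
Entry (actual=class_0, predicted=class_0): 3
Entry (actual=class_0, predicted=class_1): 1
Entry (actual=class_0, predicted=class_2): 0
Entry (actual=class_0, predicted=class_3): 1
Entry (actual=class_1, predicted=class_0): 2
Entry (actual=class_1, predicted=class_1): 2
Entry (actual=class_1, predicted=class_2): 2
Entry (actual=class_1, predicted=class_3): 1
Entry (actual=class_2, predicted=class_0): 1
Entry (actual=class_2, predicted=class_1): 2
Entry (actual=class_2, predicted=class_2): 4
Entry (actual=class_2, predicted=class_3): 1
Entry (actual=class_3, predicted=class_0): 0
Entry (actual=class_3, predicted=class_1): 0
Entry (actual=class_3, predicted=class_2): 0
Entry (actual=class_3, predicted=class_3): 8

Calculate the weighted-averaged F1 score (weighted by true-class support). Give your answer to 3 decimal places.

0.585

Per-class F1 score (2·TP/(2·TP+FP+FN)):
  class_0: TP=3, FP=2+1+0=3, FN=1+0+1=2 → 6/11 = 0.5455
  class_1: TP=2, FP=1+2+0=3, FN=2+2+1=5 → 4/12 = 0.3333
  class_2: TP=4, FP=0+2+0=2, FN=1+2+1=4 → 8/14 = 0.5714
  class_3: TP=8, FP=1+1+1=3, FN=0+0+0=0 → 16/19 = 0.8421
Weighted-F1 score = Σ (supportᵢ/N)·F1 scoreᵢ with N=28: (5/28)·0.5455 + (7/28)·0.3333 + (8/28)·0.5714 + (8/28)·0.8421 = 0.585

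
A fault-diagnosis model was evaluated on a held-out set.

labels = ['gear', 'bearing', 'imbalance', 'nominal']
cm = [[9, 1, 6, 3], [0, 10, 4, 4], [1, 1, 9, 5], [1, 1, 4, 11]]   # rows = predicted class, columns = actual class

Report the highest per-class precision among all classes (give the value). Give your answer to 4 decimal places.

0.6471

Per-class precision (TP/(TP+FP)):
  gear: TP=9, FP=1+6+3=10 → 9/19 = 0.47368
  bearing: TP=10, FP=0+4+4=8 → 10/18 = 0.55556
  imbalance: TP=9, FP=1+1+5=7 → 9/16 = 0.56250
  nominal: TP=11, FP=1+1+4=6 → 11/17 = 0.64706
Highest is class 'nominal' with precision = 0.6471.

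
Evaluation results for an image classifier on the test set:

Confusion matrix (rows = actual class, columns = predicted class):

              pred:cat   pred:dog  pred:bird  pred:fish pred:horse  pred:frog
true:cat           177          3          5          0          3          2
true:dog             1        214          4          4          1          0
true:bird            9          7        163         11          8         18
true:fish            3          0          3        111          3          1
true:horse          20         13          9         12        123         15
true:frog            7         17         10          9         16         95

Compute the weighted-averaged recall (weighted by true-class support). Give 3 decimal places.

Per-class recall (TP/(TP+FN)):
  cat: TP=177, FN=3+5+0+3+2=13 → 177/190 = 0.9316
  dog: TP=214, FN=1+4+4+1+0=10 → 214/224 = 0.9554
  bird: TP=163, FN=9+7+11+8+18=53 → 163/216 = 0.7546
  fish: TP=111, FN=3+0+3+3+1=10 → 111/121 = 0.9174
  horse: TP=123, FN=20+13+9+12+15=69 → 123/192 = 0.6406
  frog: TP=95, FN=7+17+10+9+16=59 → 95/154 = 0.6169
Weighted-recall = Σ (supportᵢ/N)·recallᵢ with N=1097: (190/1097)·0.9316 + (224/1097)·0.9554 + (216/1097)·0.7546 + (121/1097)·0.9174 + (192/1097)·0.6406 + (154/1097)·0.6169 = 0.805

0.805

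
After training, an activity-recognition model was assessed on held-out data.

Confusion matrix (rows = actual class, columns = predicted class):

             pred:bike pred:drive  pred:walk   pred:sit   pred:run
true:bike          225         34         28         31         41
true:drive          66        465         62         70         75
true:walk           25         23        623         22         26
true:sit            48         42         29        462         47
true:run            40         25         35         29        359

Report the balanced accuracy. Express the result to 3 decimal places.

Balanced accuracy = mean of per-class recall.
  bike: recall = 225/359 = 0.6267
  drive: recall = 465/738 = 0.6301
  walk: recall = 623/719 = 0.8665
  sit: recall = 462/628 = 0.7357
  run: recall = 359/488 = 0.7357
Mean = (0.6267 + 0.6301 + 0.8665 + 0.7357 + 0.7357) / 5 = 0.719

0.719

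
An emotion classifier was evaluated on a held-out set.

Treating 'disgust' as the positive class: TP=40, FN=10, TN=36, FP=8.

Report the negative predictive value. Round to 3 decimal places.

NPV = TN/(TN+FN) = 36/(36+10) = 0.783

0.783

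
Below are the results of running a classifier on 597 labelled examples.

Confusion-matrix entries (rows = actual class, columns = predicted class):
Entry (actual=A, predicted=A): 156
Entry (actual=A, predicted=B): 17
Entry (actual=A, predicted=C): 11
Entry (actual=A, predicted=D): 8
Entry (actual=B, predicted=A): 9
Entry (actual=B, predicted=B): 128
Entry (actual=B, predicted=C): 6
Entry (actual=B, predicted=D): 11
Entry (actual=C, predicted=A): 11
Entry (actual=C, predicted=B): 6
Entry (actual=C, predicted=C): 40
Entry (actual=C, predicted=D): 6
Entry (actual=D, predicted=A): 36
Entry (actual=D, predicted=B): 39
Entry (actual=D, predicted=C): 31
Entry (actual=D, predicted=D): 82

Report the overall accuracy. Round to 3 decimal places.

0.680

Accuracy = trace / total = (156+128+40+82=406) / 597 = 406/597 = 0.680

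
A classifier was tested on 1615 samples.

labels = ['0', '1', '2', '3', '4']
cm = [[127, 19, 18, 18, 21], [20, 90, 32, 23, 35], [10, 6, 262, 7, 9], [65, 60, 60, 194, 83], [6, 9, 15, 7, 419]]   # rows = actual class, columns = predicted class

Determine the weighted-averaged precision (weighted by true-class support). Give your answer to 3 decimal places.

Per-class precision (TP/(TP+FP)):
  0: TP=127, FP=20+10+65+6=101 → 127/228 = 0.5570
  1: TP=90, FP=19+6+60+9=94 → 90/184 = 0.4891
  2: TP=262, FP=18+32+60+15=125 → 262/387 = 0.6770
  3: TP=194, FP=18+23+7+7=55 → 194/249 = 0.7791
  4: TP=419, FP=21+35+9+83=148 → 419/567 = 0.7390
Weighted-precision = Σ (supportᵢ/N)·precisionᵢ with N=1615: (203/1615)·0.5570 + (200/1615)·0.4891 + (294/1615)·0.6770 + (462/1615)·0.7791 + (456/1615)·0.7390 = 0.685

0.685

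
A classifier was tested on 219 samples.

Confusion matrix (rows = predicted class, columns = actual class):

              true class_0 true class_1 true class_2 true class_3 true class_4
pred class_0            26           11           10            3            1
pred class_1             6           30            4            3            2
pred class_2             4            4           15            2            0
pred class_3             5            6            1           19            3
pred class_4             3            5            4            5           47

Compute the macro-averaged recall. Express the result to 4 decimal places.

Per-class recall (TP/(TP+FN)):
  class_0: TP=26, FN=6+4+5+3=18 → 26/44 = 0.59091
  class_1: TP=30, FN=11+4+6+5=26 → 30/56 = 0.53571
  class_2: TP=15, FN=10+4+1+4=19 → 15/34 = 0.44118
  class_3: TP=19, FN=3+3+2+5=13 → 19/32 = 0.59375
  class_4: TP=47, FN=1+2+0+3=6 → 47/53 = 0.88679
Macro-recall = mean = (0.59091 + 0.53571 + 0.44118 + 0.59375 + 0.88679) / 5 = 0.6097

0.6097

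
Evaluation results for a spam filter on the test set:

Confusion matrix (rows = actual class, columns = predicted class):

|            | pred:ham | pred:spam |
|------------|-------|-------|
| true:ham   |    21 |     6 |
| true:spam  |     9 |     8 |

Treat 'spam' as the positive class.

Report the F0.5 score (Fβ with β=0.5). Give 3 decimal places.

0.548

Fβ = (1+β²)·TP / ((1+β²)·TP + β²·FN + FP), with β²=1/4
= 1.25·8 / (1.25·8 + 0.25·9 + 6) = 0.548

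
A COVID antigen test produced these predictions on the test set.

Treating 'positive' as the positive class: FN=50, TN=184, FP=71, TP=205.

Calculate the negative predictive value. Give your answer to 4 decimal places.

NPV = TN/(TN+FN) = 184/(184+50) = 0.7863

0.7863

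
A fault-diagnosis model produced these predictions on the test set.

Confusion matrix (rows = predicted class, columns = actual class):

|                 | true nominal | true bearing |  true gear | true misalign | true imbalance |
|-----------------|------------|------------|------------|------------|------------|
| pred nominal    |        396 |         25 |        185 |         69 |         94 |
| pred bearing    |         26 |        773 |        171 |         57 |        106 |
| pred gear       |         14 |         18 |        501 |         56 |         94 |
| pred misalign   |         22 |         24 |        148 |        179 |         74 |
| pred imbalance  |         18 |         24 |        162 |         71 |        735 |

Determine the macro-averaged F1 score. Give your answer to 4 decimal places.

Per-class F1 score (2·TP/(2·TP+FP+FN)):
  nominal: TP=396, FP=25+185+69+94=373, FN=26+14+22+18=80 → 792/1245 = 0.63614
  bearing: TP=773, FP=26+171+57+106=360, FN=25+18+24+24=91 → 1546/1997 = 0.77416
  gear: TP=501, FP=14+18+56+94=182, FN=185+171+148+162=666 → 1002/1850 = 0.54162
  misalign: TP=179, FP=22+24+148+74=268, FN=69+57+56+71=253 → 358/879 = 0.40728
  imbalance: TP=735, FP=18+24+162+71=275, FN=94+106+94+74=368 → 1470/2113 = 0.69569
Macro-F1 score = mean = (0.63614 + 0.77416 + 0.54162 + 0.40728 + 0.69569) / 5 = 0.6110

0.6110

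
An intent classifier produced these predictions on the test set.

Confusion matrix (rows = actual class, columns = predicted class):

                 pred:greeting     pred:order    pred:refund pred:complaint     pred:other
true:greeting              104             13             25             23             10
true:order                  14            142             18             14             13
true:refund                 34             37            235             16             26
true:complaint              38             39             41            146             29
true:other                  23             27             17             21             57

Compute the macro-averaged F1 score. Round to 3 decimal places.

0.564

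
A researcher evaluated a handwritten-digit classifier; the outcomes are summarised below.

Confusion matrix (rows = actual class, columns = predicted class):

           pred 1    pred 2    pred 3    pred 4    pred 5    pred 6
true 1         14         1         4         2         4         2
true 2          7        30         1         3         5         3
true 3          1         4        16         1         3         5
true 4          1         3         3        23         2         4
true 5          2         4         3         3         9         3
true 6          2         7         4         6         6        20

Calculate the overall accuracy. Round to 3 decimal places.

Accuracy = trace / total = (14+30+16+23+9+20=112) / 211 = 112/211 = 0.531

0.531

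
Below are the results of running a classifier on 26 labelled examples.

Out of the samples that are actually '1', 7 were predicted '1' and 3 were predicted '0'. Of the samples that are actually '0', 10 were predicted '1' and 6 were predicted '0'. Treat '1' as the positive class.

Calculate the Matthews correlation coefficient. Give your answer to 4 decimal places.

MCC = (TP·TN − FP·FN) / √((TP+FP)(TP+FN)(TN+FP)(TN+FN))
Numerator = 7·6 − 10·3 = 12
Denominator = √(17·10·16·9) = √24480 = 156.4609
MCC = 12 / 156.4609 = 0.0767

0.0767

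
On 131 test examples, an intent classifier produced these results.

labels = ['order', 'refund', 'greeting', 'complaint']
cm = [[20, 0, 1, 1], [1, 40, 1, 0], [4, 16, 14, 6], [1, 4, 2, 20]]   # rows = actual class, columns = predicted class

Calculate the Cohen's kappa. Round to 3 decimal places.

0.616

Observed agreement pₒ = trace/N = 94/131 = 0.7176
Expected agreement pₑ = Σ (rowᵢ·colᵢ)/N² = (22·26 + 42·60 + 40·18 + 27·27)/131² = 0.2646
κ = (pₒ − pₑ)/(1 − pₑ) = (0.7176 − 0.2646)/(1 − 0.2646) = 0.616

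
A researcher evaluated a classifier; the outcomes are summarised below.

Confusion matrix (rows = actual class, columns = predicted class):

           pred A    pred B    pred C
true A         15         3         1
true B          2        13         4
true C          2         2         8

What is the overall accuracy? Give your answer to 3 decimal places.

0.720

Accuracy = trace / total = (15+13+8=36) / 50 = 36/50 = 0.720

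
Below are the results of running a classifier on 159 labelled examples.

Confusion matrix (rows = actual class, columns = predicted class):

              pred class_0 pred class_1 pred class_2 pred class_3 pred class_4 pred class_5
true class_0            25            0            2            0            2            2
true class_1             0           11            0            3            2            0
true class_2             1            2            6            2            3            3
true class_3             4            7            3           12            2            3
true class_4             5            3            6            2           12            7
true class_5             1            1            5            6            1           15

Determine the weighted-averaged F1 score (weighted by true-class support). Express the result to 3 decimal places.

0.503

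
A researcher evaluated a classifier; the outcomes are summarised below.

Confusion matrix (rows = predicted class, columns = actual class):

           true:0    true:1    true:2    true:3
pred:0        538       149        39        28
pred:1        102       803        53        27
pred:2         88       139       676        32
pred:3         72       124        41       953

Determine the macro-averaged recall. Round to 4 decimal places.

Per-class recall (TP/(TP+FN)):
  0: TP=538, FN=102+88+72=262 → 538/800 = 0.67250
  1: TP=803, FN=149+139+124=412 → 803/1215 = 0.66091
  2: TP=676, FN=39+53+41=133 → 676/809 = 0.83560
  3: TP=953, FN=28+27+32=87 → 953/1040 = 0.91635
Macro-recall = mean = (0.67250 + 0.66091 + 0.83560 + 0.91635) / 4 = 0.7713

0.7713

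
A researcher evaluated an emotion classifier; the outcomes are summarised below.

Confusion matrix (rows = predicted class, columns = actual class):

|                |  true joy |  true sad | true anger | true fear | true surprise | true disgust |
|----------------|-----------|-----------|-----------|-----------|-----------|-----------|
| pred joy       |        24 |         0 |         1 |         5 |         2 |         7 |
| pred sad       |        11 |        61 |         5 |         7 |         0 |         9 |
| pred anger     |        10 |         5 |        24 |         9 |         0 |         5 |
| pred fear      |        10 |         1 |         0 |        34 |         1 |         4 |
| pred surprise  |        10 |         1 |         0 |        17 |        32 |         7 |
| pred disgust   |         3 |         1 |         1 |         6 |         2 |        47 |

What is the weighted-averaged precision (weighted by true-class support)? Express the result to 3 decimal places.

Per-class precision (TP/(TP+FP)):
  joy: TP=24, FP=0+1+5+2+7=15 → 24/39 = 0.6154
  sad: TP=61, FP=11+5+7+0+9=32 → 61/93 = 0.6559
  anger: TP=24, FP=10+5+9+0+5=29 → 24/53 = 0.4528
  fear: TP=34, FP=10+1+0+1+4=16 → 34/50 = 0.6800
  surprise: TP=32, FP=10+1+0+17+7=35 → 32/67 = 0.4776
  disgust: TP=47, FP=3+1+1+6+2=13 → 47/60 = 0.7833
Weighted-precision = Σ (supportᵢ/N)·precisionᵢ with N=362: (68/362)·0.6154 + (69/362)·0.6559 + (31/362)·0.4528 + (78/362)·0.6800 + (37/362)·0.4776 + (79/362)·0.7833 = 0.646

0.646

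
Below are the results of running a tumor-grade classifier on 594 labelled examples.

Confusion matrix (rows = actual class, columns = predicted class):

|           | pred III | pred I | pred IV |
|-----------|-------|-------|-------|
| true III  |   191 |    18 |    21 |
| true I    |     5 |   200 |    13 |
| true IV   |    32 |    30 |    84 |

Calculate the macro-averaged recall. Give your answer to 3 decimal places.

0.774

Per-class recall (TP/(TP+FN)):
  III: TP=191, FN=18+21=39 → 191/230 = 0.8304
  I: TP=200, FN=5+13=18 → 200/218 = 0.9174
  IV: TP=84, FN=32+30=62 → 84/146 = 0.5753
Macro-recall = mean = (0.8304 + 0.9174 + 0.5753) / 3 = 0.774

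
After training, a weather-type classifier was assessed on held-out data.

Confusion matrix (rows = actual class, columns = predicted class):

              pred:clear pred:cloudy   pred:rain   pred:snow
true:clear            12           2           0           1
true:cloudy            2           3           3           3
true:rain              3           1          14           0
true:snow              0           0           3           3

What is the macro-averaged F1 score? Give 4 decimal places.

0.5753

Per-class F1 score (2·TP/(2·TP+FP+FN)):
  clear: TP=12, FP=2+3+0=5, FN=2+0+1=3 → 24/32 = 0.75000
  cloudy: TP=3, FP=2+1+0=3, FN=2+3+3=8 → 6/17 = 0.35294
  rain: TP=14, FP=0+3+3=6, FN=3+1+0=4 → 28/38 = 0.73684
  snow: TP=3, FP=1+3+0=4, FN=0+0+3=3 → 6/13 = 0.46154
Macro-F1 score = mean = (0.75000 + 0.35294 + 0.73684 + 0.46154) / 4 = 0.5753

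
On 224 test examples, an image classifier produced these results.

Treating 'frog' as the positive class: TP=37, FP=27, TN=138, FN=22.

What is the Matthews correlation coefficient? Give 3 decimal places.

0.452

MCC = (TP·TN − FP·FN) / √((TP+FP)(TP+FN)(TN+FP)(TN+FN))
Numerator = 37·138 − 27·22 = 4512
Denominator = √(64·59·165·160) = √99686400 = 9984.3077
MCC = 4512 / 9984.3077 = 0.452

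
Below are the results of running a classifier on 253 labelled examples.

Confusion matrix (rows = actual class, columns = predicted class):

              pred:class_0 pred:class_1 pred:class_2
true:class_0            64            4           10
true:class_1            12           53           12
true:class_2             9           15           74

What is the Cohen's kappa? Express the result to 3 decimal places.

Observed agreement pₒ = trace/N = 191/253 = 0.7549
Expected agreement pₑ = Σ (rowᵢ·colᵢ)/N² = (78·85 + 77·72 + 98·96)/253² = 0.3372
κ = (pₒ − pₑ)/(1 − pₑ) = (0.7549 − 0.3372)/(1 − 0.3372) = 0.630

0.630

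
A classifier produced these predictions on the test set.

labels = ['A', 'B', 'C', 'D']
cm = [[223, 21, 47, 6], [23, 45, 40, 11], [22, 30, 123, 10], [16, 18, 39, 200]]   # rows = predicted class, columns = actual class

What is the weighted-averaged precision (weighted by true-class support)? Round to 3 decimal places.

Per-class precision (TP/(TP+FP)):
  A: TP=223, FP=21+47+6=74 → 223/297 = 0.7508
  B: TP=45, FP=23+40+11=74 → 45/119 = 0.3782
  C: TP=123, FP=22+30+10=62 → 123/185 = 0.6649
  D: TP=200, FP=16+18+39=73 → 200/273 = 0.7326
Weighted-precision = Σ (supportᵢ/N)·precisionᵢ with N=874: (284/874)·0.7508 + (114/874)·0.3782 + (249/874)·0.6649 + (227/874)·0.7326 = 0.673

0.673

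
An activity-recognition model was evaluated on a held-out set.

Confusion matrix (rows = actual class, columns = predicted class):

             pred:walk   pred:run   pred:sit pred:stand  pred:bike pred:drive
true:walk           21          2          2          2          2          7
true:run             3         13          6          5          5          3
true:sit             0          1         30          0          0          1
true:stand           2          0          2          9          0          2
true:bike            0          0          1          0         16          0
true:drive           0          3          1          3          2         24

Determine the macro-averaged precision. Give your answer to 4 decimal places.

Per-class precision (TP/(TP+FP)):
  walk: TP=21, FP=3+0+2+0+0=5 → 21/26 = 0.80769
  run: TP=13, FP=2+1+0+0+3=6 → 13/19 = 0.68421
  sit: TP=30, FP=2+6+2+1+1=12 → 30/42 = 0.71429
  stand: TP=9, FP=2+5+0+0+3=10 → 9/19 = 0.47368
  bike: TP=16, FP=2+5+0+0+2=9 → 16/25 = 0.64000
  drive: TP=24, FP=7+3+1+2+0=13 → 24/37 = 0.64865
Macro-precision = mean = (0.80769 + 0.68421 + 0.71429 + 0.47368 + 0.64000 + 0.64865) / 6 = 0.6614

0.6614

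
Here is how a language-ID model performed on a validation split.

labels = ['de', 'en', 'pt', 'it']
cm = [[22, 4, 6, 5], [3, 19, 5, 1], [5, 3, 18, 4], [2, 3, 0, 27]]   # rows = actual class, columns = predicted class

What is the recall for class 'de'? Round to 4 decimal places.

0.5946

Take TP from the diagonal, FP from the rest of the 'de' prediction marginal, FN from the rest of the 'de' actual marginal.
recall = TP/(TP+FN).
de: TP=22, FN=4+6+5=15 → 22/37 = 0.59459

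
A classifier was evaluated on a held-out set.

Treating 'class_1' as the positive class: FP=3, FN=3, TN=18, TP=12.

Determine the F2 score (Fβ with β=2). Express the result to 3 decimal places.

0.800

Fβ = (1+β²)·TP / ((1+β²)·TP + β²·FN + FP), with β²=4
= 5·12 / (5·12 + 4·3 + 3) = 0.800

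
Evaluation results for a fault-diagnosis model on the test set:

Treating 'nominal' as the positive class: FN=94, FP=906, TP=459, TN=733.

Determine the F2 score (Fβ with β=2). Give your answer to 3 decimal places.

Fβ = (1+β²)·TP / ((1+β²)·TP + β²·FN + FP), with β²=4
= 5·459 / (5·459 + 4·94 + 906) = 0.642

0.642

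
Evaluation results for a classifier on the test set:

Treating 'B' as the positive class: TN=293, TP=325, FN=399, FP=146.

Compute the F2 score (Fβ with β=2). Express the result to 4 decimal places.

0.4826

Fβ = (1+β²)·TP / ((1+β²)·TP + β²·FN + FP), with β²=4
= 5·325 / (5·325 + 4·399 + 146) = 0.4826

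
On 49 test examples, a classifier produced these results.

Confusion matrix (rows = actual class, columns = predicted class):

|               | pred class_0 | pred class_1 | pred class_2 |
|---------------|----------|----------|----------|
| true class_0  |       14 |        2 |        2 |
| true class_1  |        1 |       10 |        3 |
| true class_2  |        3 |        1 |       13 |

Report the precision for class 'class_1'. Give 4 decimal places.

Treat 'class_1' as positive and all other classes as negative.
precision = TP/(TP+FP).
class_1: TP=10, FP=2+1=3 → 10/13 = 0.76923

0.7692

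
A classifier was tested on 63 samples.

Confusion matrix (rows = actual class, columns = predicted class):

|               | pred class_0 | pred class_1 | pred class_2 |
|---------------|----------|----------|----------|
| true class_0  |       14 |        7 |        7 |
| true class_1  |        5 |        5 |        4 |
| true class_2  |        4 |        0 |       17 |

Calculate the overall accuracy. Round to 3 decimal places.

0.571

Accuracy = trace / total = (14+5+17=36) / 63 = 36/63 = 0.571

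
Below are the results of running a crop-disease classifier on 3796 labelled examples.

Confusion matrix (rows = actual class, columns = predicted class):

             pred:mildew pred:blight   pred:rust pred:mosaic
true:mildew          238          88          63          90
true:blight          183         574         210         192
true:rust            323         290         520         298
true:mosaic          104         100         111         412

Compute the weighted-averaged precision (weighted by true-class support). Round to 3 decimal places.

0.498

Per-class precision (TP/(TP+FP)):
  mildew: TP=238, FP=183+323+104=610 → 238/848 = 0.2807
  blight: TP=574, FP=88+290+100=478 → 574/1052 = 0.5456
  rust: TP=520, FP=63+210+111=384 → 520/904 = 0.5752
  mosaic: TP=412, FP=90+192+298=580 → 412/992 = 0.4153
Weighted-precision = Σ (supportᵢ/N)·precisionᵢ with N=3796: (479/3796)·0.2807 + (1159/3796)·0.5456 + (1431/3796)·0.5752 + (727/3796)·0.4153 = 0.498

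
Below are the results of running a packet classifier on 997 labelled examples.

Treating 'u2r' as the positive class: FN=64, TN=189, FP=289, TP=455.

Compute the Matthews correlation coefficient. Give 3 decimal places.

MCC = (TP·TN − FP·FN) / √((TP+FP)(TP+FN)(TN+FP)(TN+FN))
Numerator = 455·189 − 289·64 = 67499
Denominator = √(744·519·478·253) = √46696971024 = 216094.8195
MCC = 67499 / 216094.8195 = 0.312

0.312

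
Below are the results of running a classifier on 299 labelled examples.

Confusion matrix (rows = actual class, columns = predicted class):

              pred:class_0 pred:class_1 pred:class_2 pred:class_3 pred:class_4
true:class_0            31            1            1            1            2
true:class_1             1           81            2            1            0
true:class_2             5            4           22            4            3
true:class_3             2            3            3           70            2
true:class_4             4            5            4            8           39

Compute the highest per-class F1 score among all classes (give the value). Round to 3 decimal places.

0.905

Per-class F1 score (2·TP/(2·TP+FP+FN)):
  class_0: TP=31, FP=1+5+2+4=12, FN=1+1+1+2=5 → 62/79 = 0.7848
  class_1: TP=81, FP=1+4+3+5=13, FN=1+2+1+0=4 → 162/179 = 0.9050
  class_2: TP=22, FP=1+2+3+4=10, FN=5+4+4+3=16 → 44/70 = 0.6286
  class_3: TP=70, FP=1+1+4+8=14, FN=2+3+3+2=10 → 140/164 = 0.8537
  class_4: TP=39, FP=2+0+3+2=7, FN=4+5+4+8=21 → 78/106 = 0.7358
Highest is class 'class_1' with F1 score = 0.905.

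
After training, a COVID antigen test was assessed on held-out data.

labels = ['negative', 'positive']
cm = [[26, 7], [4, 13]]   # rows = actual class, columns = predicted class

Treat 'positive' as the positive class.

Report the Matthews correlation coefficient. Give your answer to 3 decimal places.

MCC = (TP·TN − FP·FN) / √((TP+FP)(TP+FN)(TN+FP)(TN+FN))
Numerator = 13·26 − 7·4 = 310
Denominator = √(20·17·33·30) = √336600 = 580.1724
MCC = 310 / 580.1724 = 0.534

0.534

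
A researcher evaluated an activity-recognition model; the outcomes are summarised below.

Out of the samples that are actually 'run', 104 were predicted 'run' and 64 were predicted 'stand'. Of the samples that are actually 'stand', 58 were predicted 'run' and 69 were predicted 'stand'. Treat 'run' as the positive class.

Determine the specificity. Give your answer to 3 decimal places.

0.543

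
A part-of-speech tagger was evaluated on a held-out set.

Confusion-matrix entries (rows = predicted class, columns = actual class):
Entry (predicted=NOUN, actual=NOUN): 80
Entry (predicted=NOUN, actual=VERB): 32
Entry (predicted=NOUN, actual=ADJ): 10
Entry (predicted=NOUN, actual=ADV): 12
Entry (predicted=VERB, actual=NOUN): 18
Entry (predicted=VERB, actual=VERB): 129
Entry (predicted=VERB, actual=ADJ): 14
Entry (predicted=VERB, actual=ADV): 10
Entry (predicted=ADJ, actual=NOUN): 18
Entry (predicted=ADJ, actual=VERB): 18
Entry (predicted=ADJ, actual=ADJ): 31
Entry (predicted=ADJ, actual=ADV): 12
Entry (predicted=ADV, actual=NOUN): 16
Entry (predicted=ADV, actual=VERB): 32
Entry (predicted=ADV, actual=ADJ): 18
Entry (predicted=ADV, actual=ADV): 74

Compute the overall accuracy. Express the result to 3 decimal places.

0.599

Accuracy = trace / total = (80+129+31+74=314) / 524 = 314/524 = 0.599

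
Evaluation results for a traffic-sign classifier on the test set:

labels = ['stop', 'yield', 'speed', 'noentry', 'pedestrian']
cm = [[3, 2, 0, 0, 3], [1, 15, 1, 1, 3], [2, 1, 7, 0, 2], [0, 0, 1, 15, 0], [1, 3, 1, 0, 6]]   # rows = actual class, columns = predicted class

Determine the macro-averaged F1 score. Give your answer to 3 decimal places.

0.634

Per-class F1 score (2·TP/(2·TP+FP+FN)):
  stop: TP=3, FP=1+2+0+1=4, FN=2+0+0+3=5 → 6/15 = 0.4000
  yield: TP=15, FP=2+1+0+3=6, FN=1+1+1+3=6 → 30/42 = 0.7143
  speed: TP=7, FP=0+1+1+1=3, FN=2+1+0+2=5 → 14/22 = 0.6364
  noentry: TP=15, FP=0+1+0+0=1, FN=0+0+1+0=1 → 30/32 = 0.9375
  pedestrian: TP=6, FP=3+3+2+0=8, FN=1+3+1+0=5 → 12/25 = 0.4800
Macro-F1 score = mean = (0.4000 + 0.7143 + 0.6364 + 0.9375 + 0.4800) / 5 = 0.634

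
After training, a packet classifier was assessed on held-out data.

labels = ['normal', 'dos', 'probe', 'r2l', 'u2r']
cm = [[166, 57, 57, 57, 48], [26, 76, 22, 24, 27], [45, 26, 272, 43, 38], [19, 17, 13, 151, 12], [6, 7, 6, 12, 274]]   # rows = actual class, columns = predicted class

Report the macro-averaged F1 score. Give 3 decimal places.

0.601

Per-class F1 score (2·TP/(2·TP+FP+FN)):
  normal: TP=166, FP=26+45+19+6=96, FN=57+57+57+48=219 → 332/647 = 0.5131
  dos: TP=76, FP=57+26+17+7=107, FN=26+22+24+27=99 → 152/358 = 0.4246
  probe: TP=272, FP=57+22+13+6=98, FN=45+26+43+38=152 → 544/794 = 0.6851
  r2l: TP=151, FP=57+24+43+12=136, FN=19+17+13+12=61 → 302/499 = 0.6052
  u2r: TP=274, FP=48+27+38+12=125, FN=6+7+6+12=31 → 548/704 = 0.7784
Macro-F1 score = mean = (0.5131 + 0.4246 + 0.6851 + 0.6052 + 0.7784) / 5 = 0.601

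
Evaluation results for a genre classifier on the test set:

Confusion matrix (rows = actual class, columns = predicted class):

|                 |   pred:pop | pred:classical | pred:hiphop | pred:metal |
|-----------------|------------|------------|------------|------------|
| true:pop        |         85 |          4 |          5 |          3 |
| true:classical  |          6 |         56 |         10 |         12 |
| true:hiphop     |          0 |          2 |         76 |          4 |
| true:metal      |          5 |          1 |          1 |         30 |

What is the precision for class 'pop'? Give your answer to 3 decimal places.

Treat 'pop' as positive and all other classes as negative.
precision = TP/(TP+FP).
pop: TP=85, FP=6+0+5=11 → 85/96 = 0.8854

0.885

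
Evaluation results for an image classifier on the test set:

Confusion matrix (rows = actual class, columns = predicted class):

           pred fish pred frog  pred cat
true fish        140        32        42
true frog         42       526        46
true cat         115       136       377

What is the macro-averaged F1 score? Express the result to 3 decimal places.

Per-class F1 score (2·TP/(2·TP+FP+FN)):
  fish: TP=140, FP=42+115=157, FN=32+42=74 → 280/511 = 0.5479
  frog: TP=526, FP=32+136=168, FN=42+46=88 → 1052/1308 = 0.8043
  cat: TP=377, FP=42+46=88, FN=115+136=251 → 754/1093 = 0.6898
Macro-F1 score = mean = (0.5479 + 0.8043 + 0.6898) / 3 = 0.681

0.681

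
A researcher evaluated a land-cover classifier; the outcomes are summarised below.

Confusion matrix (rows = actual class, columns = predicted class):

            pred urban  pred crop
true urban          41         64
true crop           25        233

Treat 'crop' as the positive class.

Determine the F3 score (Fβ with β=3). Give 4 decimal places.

0.8897

Fβ = (1+β²)·TP / ((1+β²)·TP + β²·FN + FP), with β²=9
= 10·233 / (10·233 + 9·25 + 64) = 0.8897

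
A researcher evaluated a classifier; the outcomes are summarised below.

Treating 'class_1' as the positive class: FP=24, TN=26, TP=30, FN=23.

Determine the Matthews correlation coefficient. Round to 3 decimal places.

0.086

MCC = (TP·TN − FP·FN) / √((TP+FP)(TP+FN)(TN+FP)(TN+FN))
Numerator = 30·26 − 24·23 = 228
Denominator = √(54·53·50·49) = √7011900 = 2647.9992
MCC = 228 / 2647.9992 = 0.086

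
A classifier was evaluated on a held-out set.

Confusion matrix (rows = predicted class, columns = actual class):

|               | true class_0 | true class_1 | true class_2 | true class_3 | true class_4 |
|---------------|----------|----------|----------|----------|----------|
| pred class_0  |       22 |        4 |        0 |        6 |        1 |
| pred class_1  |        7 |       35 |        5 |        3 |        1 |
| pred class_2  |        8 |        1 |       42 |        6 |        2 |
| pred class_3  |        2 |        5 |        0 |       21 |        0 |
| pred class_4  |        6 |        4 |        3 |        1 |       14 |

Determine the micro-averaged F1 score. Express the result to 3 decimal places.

Micro-averaging pools counts across classes: ΣTP=134, ΣFP=65, ΣFN=65.
Micro-F1 score = 2·TP/(2·TP+FP+FN) on pooled counts = 0.673 (equals overall accuracy in single-label multiclass).

0.673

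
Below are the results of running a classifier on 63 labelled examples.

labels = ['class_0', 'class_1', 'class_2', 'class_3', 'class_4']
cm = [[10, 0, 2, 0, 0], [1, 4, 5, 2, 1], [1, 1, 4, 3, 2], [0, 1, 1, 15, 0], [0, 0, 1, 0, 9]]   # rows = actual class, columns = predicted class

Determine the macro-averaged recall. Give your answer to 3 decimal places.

0.657

Per-class recall (TP/(TP+FN)):
  class_0: TP=10, FN=0+2+0+0=2 → 10/12 = 0.8333
  class_1: TP=4, FN=1+5+2+1=9 → 4/13 = 0.3077
  class_2: TP=4, FN=1+1+3+2=7 → 4/11 = 0.3636
  class_3: TP=15, FN=0+1+1+0=2 → 15/17 = 0.8824
  class_4: TP=9, FN=0+0+1+0=1 → 9/10 = 0.9000
Macro-recall = mean = (0.8333 + 0.3077 + 0.3636 + 0.8824 + 0.9000) / 5 = 0.657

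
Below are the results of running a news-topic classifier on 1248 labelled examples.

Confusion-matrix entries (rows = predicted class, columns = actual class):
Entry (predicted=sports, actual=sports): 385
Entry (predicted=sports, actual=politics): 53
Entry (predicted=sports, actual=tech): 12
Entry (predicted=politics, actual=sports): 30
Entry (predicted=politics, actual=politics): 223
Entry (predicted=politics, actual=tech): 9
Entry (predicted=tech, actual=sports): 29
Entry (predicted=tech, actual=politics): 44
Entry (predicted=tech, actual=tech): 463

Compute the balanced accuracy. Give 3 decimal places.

0.840

Balanced accuracy = mean of per-class recall.
  sports: recall = 385/444 = 0.8671
  politics: recall = 223/320 = 0.6969
  tech: recall = 463/484 = 0.9566
Mean = (0.8671 + 0.6969 + 0.9566) / 3 = 0.840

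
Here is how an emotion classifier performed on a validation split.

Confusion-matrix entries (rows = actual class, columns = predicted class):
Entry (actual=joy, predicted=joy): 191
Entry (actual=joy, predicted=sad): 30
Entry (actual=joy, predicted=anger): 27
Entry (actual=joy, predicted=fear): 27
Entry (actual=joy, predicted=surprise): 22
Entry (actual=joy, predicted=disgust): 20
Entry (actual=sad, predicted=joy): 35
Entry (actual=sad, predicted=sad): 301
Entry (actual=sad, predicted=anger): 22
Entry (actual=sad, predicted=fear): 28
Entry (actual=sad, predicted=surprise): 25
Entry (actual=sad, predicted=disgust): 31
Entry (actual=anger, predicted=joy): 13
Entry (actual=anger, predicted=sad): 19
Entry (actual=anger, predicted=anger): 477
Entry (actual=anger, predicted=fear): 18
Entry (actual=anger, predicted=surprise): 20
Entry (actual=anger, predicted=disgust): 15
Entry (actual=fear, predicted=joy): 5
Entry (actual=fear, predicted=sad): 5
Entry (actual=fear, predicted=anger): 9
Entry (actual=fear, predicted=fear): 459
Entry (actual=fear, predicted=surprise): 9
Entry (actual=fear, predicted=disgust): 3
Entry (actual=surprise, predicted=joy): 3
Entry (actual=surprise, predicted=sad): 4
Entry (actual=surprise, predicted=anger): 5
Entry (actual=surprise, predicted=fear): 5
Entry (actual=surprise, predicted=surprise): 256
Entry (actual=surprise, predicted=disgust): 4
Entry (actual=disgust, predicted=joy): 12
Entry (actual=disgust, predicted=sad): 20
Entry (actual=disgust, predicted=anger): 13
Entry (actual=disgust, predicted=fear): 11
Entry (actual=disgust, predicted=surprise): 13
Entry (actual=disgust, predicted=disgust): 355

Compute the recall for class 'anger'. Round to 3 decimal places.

Treat 'anger' as positive and all other classes as negative.
recall = TP/(TP+FN).
anger: TP=477, FN=13+19+18+20+15=85 → 477/562 = 0.8488

0.849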